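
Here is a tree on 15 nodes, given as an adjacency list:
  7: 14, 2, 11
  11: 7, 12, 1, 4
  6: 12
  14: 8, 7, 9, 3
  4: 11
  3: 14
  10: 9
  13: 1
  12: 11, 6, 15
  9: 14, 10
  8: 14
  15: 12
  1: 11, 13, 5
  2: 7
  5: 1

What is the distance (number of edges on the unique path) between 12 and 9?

The path is 12 - 11 - 7 - 14 - 9, which has 4 edges.

4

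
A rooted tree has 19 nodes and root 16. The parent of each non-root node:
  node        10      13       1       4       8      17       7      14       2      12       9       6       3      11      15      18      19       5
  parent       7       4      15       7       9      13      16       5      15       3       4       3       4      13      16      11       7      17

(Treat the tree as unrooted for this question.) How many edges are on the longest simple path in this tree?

Starting from 14, a farthest node is 2 at distance 8.
One longest path: 14 - 5 - 17 - 13 - 4 - 7 - 16 - 15 - 2.
So the diameter is 8.

8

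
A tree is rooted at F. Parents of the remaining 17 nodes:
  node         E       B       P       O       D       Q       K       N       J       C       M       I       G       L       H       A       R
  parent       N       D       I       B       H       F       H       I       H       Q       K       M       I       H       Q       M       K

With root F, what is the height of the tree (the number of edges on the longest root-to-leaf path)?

E sits deepest: F – Q – H – K – M – I – N – E — 7 edges from the root.

7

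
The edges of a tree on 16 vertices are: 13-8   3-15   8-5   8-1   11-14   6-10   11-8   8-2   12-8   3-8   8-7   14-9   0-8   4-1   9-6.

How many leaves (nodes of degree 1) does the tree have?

9

Degree-1 nodes: 0, 2, 4, 5, 7, 10, 12, 13, 15 — 9 of them.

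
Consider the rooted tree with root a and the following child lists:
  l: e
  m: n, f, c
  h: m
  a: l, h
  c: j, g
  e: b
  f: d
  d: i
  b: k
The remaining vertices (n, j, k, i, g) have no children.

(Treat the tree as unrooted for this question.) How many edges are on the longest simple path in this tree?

A longest path is k-b-e-l-a-h-m-f-d-i, with 9 edges.

9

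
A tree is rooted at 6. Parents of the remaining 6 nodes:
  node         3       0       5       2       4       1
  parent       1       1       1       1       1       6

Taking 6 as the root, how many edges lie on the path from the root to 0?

2

Climbing from 0 to the root: 0–1–6. That's 2 steps.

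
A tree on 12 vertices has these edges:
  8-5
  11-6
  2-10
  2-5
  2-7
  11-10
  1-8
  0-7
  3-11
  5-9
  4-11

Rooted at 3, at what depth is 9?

5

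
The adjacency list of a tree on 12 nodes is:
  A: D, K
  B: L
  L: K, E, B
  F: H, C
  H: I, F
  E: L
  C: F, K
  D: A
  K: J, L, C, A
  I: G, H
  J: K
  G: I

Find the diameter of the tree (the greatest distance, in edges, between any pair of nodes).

Starting from G, a farthest node is B at distance 7.
One longest path: G – I – H – F – C – K – L – B.
So the diameter is 7.

7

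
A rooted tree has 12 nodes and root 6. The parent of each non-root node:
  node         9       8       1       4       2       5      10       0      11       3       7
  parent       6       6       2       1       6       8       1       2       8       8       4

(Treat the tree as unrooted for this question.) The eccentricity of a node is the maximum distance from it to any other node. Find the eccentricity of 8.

5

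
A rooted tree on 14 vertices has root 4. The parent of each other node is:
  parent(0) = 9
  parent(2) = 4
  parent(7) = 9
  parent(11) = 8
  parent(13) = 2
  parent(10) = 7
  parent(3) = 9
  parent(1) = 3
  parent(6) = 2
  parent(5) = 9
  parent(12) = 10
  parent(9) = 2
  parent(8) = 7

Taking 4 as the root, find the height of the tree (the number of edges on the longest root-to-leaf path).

5

A deepest node is 12, reached by 4–2–9–7–10–12.
That path has 5 edges, so the height is 5.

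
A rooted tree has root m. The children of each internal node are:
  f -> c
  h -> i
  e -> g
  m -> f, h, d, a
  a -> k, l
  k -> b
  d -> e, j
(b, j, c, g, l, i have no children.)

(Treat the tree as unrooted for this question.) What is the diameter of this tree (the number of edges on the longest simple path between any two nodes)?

6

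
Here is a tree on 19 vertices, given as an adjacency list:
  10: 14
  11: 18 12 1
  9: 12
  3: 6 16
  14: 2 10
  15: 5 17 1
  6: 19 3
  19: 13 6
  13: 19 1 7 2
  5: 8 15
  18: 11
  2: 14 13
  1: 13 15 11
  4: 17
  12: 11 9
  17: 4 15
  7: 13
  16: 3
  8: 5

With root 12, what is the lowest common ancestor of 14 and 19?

13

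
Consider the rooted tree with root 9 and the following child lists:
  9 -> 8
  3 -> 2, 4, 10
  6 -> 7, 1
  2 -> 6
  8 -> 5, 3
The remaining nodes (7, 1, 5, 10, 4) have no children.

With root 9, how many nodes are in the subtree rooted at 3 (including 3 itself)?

7

The subtree rooted at 3 contains: 3, 2, 4, 10, 6, 1, 7 — 7 nodes.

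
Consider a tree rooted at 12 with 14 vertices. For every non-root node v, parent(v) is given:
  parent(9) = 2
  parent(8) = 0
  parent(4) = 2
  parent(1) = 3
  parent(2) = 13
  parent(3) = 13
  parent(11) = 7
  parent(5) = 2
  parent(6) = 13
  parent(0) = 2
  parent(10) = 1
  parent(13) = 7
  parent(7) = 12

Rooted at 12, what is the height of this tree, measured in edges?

5

A deepest node is 10, reached by 12 – 7 – 13 – 3 – 1 – 10.
That path has 5 edges, so the height is 5.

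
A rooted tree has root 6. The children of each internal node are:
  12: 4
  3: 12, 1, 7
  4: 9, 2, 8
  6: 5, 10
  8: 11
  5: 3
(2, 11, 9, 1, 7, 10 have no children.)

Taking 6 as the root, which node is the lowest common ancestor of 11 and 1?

Ancestors of 11 (toward the root): 11, 8, 4, 12, 3, 5, 6.
Ancestors of 1: 1, 3, 5, 6.
The deepest node appearing in both lists is 3.

3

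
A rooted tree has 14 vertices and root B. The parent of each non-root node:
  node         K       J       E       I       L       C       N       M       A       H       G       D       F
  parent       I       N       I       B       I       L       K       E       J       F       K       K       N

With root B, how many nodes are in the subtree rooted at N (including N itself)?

N's subtree: {N, F, J, H, A}, size 5.

5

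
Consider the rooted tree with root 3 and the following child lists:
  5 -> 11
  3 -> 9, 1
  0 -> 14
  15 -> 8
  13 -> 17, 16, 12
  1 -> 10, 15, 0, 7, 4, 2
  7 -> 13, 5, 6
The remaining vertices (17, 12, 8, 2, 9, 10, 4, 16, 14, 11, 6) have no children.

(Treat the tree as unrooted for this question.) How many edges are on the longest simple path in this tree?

5

A longest path is 16–13–7–1–0–14, with 5 edges.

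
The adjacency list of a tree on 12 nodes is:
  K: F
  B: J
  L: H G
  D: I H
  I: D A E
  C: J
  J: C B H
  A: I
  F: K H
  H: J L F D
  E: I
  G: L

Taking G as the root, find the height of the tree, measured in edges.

5

A deepest node is A, reached by G-L-H-D-I-A.
That path has 5 edges, so the height is 5.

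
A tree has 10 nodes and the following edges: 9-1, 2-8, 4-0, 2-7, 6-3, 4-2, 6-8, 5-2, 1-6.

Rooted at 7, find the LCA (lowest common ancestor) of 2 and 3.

Path 2→root: 2 7; path 3→root: 3 6 8 2 7.
First common node: 2.

2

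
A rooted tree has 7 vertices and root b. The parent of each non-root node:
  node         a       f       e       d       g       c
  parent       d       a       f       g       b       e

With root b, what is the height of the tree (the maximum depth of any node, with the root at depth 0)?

6

A deepest node is c, reached by b-g-d-a-f-e-c.
That path has 6 edges, so the height is 6.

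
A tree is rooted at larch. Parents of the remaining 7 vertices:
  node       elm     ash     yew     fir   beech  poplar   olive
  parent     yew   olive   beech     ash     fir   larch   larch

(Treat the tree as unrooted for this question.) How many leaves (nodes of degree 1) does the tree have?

Exactly 2 nodes have a single neighbour: elm, poplar.

2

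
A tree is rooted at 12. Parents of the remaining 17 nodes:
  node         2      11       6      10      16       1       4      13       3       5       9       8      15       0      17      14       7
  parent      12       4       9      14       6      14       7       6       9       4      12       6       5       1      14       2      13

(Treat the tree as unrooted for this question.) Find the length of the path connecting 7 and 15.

7 - 4 - 5 - 15: 3 edges.

3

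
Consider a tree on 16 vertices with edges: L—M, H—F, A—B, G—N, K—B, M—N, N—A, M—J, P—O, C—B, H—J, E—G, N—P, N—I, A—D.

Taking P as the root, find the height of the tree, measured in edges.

F sits deepest: P-N-M-J-H-F — 5 edges from the root.

5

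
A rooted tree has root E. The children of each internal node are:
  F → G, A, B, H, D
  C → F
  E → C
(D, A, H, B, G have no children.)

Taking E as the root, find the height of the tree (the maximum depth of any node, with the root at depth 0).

3

The longest root-to-leaf path is E → C → F → H (3 edges).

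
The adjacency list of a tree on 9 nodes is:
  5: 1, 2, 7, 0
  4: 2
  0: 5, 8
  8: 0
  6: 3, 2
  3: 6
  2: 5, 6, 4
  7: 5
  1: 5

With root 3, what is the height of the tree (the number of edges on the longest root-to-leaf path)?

5

A deepest node is 8, reached by 3 – 6 – 2 – 5 – 0 – 8.
That path has 5 edges, so the height is 5.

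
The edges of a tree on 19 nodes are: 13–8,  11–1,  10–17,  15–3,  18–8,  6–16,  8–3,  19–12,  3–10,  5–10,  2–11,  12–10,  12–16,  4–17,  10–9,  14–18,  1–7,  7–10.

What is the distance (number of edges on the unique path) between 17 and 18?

The path is 17 - 10 - 3 - 8 - 18, which has 4 edges.

4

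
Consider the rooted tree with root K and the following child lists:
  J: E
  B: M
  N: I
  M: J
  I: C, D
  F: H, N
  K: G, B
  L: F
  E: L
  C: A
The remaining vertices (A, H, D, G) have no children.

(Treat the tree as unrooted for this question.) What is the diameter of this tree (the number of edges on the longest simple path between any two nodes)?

11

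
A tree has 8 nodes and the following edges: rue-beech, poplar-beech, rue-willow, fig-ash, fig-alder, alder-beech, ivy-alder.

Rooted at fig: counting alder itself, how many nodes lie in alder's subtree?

6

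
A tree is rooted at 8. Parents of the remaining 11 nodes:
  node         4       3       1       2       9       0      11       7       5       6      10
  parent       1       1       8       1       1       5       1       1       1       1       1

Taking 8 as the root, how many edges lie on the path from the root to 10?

Climbing from 10 to the root: 10 – 1 – 8. That's 2 steps.

2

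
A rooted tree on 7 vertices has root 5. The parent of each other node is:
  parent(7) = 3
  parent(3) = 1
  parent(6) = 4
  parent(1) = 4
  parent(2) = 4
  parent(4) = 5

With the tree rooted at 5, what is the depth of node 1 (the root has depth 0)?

5 – 4 – 1 — 2 edges.

2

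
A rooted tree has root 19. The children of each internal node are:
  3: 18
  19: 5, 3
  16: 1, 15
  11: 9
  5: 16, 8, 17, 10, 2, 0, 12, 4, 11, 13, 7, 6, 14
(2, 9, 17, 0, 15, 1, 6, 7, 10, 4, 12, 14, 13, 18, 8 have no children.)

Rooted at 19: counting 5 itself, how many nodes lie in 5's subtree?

17

The subtree rooted at 5 contains: 5, 7, 17, 11, 16, 0, 10, 14, 8, 13, 6, 2, 4, 12, 9, 1, 15 — 17 nodes.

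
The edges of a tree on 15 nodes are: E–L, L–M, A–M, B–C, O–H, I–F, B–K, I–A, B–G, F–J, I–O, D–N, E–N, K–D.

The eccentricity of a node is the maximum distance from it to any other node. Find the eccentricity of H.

11

Distances from H peak at 11, attained at G (C also at distance 11).
H – O – I – A – M – L – E – N – D – K – B – G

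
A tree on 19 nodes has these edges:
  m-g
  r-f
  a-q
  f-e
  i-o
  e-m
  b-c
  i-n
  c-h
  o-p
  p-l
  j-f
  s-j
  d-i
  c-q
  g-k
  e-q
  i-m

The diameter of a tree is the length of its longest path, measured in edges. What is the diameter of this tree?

BFS from l reaches b last, at distance 8; BFS from b confirms no node is farther.
Path: l-p-o-i-m-e-q-c-b.

8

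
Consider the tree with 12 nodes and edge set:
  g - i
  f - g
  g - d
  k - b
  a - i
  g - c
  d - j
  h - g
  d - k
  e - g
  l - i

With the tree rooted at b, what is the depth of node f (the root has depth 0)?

4

Path from b to f: b – k – d – g – f, which has 4 edges.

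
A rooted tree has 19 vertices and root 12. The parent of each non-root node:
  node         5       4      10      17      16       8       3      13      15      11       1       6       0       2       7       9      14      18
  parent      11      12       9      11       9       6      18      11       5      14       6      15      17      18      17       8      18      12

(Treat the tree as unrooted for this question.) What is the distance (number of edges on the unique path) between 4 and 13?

4 - 12 - 18 - 14 - 11 - 13: 5 edges.

5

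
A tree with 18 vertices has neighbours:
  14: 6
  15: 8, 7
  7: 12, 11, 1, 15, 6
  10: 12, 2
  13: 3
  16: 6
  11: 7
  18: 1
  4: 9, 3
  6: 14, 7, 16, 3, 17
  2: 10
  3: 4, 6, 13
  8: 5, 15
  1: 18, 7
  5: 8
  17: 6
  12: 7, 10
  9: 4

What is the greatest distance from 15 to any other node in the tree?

5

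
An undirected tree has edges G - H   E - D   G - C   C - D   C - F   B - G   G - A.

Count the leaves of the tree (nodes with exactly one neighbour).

Exactly 5 nodes have a single neighbour: A, B, E, F, H.

5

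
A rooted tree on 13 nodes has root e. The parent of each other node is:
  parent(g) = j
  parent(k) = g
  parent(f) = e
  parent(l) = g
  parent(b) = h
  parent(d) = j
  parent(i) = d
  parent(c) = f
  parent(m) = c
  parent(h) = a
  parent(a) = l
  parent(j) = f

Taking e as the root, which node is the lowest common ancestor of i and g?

j

i's ancestor chain is i, d, j, f, e and g's is g, j, f, e; they first meet at j.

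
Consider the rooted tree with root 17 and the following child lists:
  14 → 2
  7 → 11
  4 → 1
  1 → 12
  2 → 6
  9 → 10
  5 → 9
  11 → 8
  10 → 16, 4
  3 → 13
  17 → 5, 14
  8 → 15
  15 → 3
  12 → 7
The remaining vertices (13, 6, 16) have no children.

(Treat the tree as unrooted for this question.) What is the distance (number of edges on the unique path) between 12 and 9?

12 - 1 - 4 - 10 - 9: 4 edges.

4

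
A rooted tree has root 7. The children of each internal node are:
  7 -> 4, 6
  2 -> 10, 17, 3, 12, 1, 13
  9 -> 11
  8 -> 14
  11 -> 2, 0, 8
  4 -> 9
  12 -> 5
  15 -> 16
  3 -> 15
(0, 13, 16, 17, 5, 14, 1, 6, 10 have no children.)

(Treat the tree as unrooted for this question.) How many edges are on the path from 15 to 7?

Walking from 15: 15–3–2–11–9–4–7. Length 6.

6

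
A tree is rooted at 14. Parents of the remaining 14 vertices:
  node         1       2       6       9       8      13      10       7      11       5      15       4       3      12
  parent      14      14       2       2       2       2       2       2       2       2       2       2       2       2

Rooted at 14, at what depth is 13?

2

14 → 2 → 13 — 2 edges.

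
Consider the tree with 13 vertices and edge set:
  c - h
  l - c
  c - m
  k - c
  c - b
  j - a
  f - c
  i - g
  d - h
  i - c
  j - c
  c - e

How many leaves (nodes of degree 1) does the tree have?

9

The leaves are a, b, d, e, f, g, k, l, m.
That is 9 leaves.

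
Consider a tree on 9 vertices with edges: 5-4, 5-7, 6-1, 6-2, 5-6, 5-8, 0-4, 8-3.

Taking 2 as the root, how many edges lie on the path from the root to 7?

2 – 6 – 5 – 7 — 3 edges.

3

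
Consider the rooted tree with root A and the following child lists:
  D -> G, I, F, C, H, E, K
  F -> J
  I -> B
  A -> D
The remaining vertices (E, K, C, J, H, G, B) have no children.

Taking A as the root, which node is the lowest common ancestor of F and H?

D

F's ancestor chain is F, D, A and H's is H, D, A; they first meet at D.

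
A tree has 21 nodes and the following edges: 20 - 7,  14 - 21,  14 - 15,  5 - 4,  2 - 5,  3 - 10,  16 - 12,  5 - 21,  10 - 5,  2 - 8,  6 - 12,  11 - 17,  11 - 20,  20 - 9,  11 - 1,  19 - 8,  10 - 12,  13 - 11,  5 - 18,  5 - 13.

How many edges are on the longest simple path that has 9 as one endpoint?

The node farthest from 9 is 6 (16, 15, 19 also at distance 7), via 9–20–11–13–5–10–12–6 — 7 edges.

7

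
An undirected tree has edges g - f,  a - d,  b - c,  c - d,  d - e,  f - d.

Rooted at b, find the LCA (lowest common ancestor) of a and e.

d

a's ancestor chain is a, d, c, b and e's is e, d, c, b; they first meet at d.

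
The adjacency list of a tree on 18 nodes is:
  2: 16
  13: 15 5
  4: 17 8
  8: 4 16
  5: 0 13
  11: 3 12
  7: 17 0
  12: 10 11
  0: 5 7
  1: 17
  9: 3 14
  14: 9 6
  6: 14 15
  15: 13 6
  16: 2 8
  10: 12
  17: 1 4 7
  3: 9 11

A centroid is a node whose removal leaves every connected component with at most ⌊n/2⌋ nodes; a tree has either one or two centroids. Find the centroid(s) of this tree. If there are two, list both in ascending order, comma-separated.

Delete 13: the remaining components have sizes 9, 8. Max 9 ≤ 9, so 13 is a centroid.
Its neighbour 5 also leaves a largest component of size 9, so both are centroids.

5, 13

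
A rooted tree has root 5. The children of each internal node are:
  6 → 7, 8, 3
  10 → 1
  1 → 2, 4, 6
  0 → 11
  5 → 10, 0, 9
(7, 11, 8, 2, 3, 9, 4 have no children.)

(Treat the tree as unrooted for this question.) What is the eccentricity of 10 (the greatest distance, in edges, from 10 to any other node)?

3

The node farthest from 10 is 7 (8, 3, 11 also at distance 3), via 10 – 1 – 6 – 7 — 3 edges.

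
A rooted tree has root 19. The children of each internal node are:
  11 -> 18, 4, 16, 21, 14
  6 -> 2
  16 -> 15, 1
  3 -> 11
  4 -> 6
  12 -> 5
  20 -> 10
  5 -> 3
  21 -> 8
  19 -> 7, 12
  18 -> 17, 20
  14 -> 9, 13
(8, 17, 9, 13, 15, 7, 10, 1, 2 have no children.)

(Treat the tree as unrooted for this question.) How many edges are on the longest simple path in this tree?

Starting from 7, a farthest node is 10 at distance 8.
One longest path: 7-19-12-5-3-11-18-20-10.
So the diameter is 8.

8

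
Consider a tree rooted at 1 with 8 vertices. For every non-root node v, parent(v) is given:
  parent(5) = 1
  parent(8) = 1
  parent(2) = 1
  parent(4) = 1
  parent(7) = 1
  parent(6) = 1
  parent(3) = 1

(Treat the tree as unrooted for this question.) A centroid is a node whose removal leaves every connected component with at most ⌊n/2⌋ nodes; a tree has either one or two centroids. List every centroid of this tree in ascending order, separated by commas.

Removing 1 splits the tree into components of sizes 1, 1, 1, 1, 1, 1, 1; the largest is 1 ≤ ⌊8/2⌋ = 4.
Every other node leaves some component of size > 4, so the centroid is unique.

1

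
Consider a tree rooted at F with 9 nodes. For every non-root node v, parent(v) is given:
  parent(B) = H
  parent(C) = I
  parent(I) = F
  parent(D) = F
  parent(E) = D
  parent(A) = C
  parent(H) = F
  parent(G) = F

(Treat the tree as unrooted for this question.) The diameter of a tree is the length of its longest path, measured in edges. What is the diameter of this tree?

5

BFS from A reaches E last, at distance 5; BFS from E confirms no node is farther.
Path: A – C – I – F – D – E.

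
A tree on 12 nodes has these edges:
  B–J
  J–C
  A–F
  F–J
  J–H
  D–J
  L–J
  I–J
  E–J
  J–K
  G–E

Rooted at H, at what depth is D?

2

Climbing from D to the root: D → J → H. That's 2 steps.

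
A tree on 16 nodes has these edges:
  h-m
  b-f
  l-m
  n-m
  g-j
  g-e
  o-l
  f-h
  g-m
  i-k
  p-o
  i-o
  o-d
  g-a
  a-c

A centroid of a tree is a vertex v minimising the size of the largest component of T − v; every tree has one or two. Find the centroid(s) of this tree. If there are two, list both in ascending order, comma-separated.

m

If m is removed the pieces have sizes 6, 5, 3, 1, all ≤ ⌊16/2⌋ = 8.
Every other node leaves some component of size > 8, so the centroid is unique.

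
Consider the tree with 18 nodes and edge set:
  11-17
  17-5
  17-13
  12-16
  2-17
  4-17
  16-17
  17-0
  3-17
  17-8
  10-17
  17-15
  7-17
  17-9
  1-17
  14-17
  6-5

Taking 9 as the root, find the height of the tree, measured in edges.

6 sits deepest: 9 – 17 – 5 – 6 — 3 edges from the root.

3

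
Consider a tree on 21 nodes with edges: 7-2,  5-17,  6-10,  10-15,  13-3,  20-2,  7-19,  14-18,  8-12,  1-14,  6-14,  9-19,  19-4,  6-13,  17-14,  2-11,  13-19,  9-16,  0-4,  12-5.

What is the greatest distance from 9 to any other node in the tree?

8

The node farthest from 9 is 8, via 9–19–13–6–14–17–5–12–8 — 8 edges.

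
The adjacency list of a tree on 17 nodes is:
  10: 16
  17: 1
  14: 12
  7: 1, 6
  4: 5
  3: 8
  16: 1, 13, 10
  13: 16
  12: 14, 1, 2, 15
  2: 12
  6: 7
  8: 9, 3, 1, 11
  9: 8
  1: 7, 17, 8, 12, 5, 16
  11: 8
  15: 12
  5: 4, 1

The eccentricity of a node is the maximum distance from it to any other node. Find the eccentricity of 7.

The node farthest from 7 is 2 (11, 9, 3, 10, 14, 13, 4, 15 also at distance 3), via 7–1–12–2 — 3 edges.

3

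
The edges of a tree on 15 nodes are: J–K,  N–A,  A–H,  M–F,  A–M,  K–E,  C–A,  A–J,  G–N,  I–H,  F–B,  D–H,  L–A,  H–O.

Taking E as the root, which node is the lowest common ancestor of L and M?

A

L's ancestor chain is L, A, J, K, E and M's is M, A, J, K, E; they first meet at A.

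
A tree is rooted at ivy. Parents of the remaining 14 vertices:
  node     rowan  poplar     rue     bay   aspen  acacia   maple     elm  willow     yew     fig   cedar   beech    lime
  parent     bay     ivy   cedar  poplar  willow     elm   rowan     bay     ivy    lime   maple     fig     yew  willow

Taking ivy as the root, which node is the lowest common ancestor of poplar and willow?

ivy

poplar's ancestor chain is poplar, ivy and willow's is willow, ivy; they first meet at ivy.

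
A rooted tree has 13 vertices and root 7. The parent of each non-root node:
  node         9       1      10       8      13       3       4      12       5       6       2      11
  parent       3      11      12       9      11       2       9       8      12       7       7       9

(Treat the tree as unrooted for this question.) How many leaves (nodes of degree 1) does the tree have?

Exactly 6 nodes have a single neighbour: 1, 4, 5, 6, 10, 13.

6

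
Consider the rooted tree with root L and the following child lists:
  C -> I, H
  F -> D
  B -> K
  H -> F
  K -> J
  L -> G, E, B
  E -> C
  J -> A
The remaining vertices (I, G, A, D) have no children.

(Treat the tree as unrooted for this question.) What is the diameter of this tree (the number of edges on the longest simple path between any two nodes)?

9

A longest path is A-J-K-B-L-E-C-H-F-D, with 9 edges.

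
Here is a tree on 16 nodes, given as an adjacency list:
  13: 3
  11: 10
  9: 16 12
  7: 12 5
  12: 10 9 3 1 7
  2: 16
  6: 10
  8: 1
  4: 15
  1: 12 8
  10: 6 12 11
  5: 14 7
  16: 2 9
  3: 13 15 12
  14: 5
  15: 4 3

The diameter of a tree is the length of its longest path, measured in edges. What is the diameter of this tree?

Starting from 2, a farthest node is 14 at distance 6.
One longest path: 2–16–9–12–7–5–14.
So the diameter is 6.

6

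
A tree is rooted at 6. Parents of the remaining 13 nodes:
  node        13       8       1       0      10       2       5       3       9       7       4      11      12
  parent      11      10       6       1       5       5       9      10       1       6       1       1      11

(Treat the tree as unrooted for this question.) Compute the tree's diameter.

A longest path is 12 – 11 – 1 – 9 – 5 – 10 – 8, with 6 edges.

6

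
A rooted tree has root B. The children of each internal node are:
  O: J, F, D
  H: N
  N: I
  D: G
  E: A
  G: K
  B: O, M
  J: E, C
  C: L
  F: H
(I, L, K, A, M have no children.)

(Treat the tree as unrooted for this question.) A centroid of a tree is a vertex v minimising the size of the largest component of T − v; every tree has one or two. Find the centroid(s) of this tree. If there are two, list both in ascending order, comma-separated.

O

If O is removed the pieces have sizes 5, 4, 3, 2, all ≤ ⌊15/2⌋ = 7.
No neighbour of O does as well, so O is the unique centroid.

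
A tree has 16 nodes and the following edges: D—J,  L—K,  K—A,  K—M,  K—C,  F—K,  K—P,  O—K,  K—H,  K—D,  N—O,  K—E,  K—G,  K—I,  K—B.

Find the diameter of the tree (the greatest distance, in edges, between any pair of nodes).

4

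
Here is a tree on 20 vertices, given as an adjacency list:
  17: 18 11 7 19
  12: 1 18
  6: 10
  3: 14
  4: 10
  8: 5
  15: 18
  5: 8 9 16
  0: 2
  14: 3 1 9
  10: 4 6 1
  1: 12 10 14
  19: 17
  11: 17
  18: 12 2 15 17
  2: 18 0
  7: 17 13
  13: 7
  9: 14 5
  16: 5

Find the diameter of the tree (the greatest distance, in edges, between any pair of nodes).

9

A longest path is 16–5–9–14–1–12–18–17–7–13, with 9 edges.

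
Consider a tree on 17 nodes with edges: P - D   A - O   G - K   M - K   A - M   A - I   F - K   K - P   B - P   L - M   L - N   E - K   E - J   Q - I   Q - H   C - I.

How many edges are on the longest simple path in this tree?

Starting from H, a farthest node is D at distance 7.
One longest path: H-Q-I-A-M-K-P-D.
So the diameter is 7.

7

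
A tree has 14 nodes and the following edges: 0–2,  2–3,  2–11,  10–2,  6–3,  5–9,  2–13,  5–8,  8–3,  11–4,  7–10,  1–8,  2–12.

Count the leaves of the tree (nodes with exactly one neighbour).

8

Degree-1 nodes: 0, 1, 4, 6, 7, 9, 12, 13 — 8 of them.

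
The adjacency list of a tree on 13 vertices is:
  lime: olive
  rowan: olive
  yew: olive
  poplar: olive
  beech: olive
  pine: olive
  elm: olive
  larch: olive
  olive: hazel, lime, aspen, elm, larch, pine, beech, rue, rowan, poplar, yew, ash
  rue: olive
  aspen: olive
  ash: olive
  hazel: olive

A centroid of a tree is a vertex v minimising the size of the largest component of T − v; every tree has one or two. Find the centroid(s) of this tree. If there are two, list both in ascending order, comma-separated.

If olive is removed the pieces have sizes 1, 1, 1, 1, 1, 1, 1, 1, 1, 1, 1, 1, all ≤ ⌊13/2⌋ = 6.
Every other node leaves some component of size > 6, so the centroid is unique.

olive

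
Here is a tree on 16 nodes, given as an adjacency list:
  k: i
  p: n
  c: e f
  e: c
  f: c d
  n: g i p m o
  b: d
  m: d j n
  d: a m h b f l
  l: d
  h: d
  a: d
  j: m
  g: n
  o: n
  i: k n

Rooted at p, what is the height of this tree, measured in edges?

6

A deepest node is e, reached by p – n – m – d – f – c – e.
That path has 6 edges, so the height is 6.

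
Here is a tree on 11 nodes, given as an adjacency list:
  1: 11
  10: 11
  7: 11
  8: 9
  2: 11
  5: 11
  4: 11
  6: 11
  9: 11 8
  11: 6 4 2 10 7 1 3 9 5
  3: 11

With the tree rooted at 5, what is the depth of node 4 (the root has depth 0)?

5 – 11 – 4 — 2 edges.

2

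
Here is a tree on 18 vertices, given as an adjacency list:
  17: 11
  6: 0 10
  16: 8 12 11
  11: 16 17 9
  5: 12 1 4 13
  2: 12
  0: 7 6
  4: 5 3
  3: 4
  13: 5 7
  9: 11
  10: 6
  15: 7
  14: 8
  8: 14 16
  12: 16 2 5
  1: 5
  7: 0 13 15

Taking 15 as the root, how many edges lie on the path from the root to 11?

Climbing from 11 to the root: 11–16–12–5–13–7–15. That's 6 steps.

6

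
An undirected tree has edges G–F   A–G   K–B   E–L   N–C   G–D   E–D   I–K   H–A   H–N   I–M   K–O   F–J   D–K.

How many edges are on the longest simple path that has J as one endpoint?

6

Distances from J peak at 6, attained at M (C also at distance 6).
J–F–G–D–K–I–M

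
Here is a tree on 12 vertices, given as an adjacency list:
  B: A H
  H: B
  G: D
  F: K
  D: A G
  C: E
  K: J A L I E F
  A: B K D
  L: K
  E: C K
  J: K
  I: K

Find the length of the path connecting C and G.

5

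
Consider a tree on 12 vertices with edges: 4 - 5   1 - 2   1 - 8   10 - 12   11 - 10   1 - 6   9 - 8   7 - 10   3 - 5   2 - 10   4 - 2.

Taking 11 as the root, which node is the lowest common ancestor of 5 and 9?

Path 5→root: 5 4 2 10 11; path 9→root: 9 8 1 2 10 11.
First common node: 2.

2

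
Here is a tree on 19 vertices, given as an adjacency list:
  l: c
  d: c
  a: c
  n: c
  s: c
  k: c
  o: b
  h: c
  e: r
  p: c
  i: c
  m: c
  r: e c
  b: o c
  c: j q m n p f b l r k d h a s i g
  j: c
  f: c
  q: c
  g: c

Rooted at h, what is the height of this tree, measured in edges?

The longest root-to-leaf path is h – c – b – o (3 edges).

3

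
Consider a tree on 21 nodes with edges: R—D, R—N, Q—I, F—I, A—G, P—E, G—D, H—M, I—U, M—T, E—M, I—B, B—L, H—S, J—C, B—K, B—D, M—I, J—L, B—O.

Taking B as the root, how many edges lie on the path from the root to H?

3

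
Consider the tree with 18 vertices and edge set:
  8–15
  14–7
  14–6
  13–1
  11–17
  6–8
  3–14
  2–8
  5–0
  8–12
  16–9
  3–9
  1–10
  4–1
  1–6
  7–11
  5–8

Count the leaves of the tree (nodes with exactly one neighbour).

9

Degree-1 nodes: 0, 2, 4, 10, 12, 13, 15, 16, 17 — 9 of them.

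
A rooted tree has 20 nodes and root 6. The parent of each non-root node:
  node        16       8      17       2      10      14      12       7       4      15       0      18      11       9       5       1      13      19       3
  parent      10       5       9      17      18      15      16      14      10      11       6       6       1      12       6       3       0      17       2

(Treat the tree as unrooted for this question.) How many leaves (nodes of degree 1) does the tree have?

5

Exactly 5 nodes have a single neighbour: 4, 7, 8, 13, 19.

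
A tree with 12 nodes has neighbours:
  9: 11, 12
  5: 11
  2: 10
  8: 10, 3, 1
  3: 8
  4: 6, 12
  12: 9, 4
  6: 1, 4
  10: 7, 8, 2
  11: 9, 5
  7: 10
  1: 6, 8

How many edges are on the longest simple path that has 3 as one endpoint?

8

The node farthest from 3 is 5, via 3 – 8 – 1 – 6 – 4 – 12 – 9 – 11 – 5 — 8 edges.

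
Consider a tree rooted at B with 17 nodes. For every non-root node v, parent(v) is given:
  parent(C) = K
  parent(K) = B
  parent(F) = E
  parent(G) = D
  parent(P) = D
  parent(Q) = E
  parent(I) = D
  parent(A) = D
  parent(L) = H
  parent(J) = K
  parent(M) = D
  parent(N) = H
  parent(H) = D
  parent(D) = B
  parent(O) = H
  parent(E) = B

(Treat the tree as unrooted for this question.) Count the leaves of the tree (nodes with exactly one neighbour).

12

Degree-1 nodes: A, C, F, G, I, J, L, M, N, O, P, Q — 12 of them.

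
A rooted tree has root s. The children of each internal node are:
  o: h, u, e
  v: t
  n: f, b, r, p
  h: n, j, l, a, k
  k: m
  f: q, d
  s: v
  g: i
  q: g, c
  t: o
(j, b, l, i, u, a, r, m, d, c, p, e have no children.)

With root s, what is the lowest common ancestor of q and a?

h

Ancestors of q (toward the root): q, f, n, h, o, t, v, s.
Ancestors of a: a, h, o, t, v, s.
The deepest node appearing in both lists is h.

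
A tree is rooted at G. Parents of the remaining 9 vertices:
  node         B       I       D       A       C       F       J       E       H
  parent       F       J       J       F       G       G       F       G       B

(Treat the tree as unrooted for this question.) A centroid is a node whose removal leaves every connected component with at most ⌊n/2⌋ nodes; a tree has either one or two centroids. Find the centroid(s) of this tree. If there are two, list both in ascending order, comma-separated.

F

Removing F splits the tree into components of sizes 3, 3, 2, 1; the largest is 3 ≤ ⌊10/2⌋ = 5.
Every other node leaves some component of size > 5, so the centroid is unique.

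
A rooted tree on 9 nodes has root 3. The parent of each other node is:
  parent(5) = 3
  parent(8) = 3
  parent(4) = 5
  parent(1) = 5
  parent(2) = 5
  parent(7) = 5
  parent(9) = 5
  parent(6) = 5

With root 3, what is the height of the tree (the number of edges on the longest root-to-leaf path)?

2

9 sits deepest: 3 → 5 → 9 — 2 edges from the root.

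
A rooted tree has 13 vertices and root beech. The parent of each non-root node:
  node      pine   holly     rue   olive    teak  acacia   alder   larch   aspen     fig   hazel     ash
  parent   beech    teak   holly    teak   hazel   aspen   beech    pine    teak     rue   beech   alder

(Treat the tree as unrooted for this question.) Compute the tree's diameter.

Starting from larch, a farthest node is fig at distance 7.
One longest path: larch-pine-beech-hazel-teak-holly-rue-fig.
So the diameter is 7.

7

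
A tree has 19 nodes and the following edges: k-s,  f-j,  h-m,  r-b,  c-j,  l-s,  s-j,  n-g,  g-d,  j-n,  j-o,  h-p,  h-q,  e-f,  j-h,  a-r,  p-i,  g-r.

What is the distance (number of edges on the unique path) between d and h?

The path is d - g - n - j - h, which has 4 edges.

4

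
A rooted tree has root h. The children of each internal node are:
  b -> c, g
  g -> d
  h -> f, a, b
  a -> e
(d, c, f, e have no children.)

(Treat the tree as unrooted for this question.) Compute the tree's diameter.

A longest path is d – g – b – h – a – e, with 5 edges.

5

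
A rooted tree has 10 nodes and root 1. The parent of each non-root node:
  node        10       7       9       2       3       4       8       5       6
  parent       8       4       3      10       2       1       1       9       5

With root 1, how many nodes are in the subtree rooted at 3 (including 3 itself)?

Descendants of 3 (including itself): 3, 9, 5, 6. That's 4.

4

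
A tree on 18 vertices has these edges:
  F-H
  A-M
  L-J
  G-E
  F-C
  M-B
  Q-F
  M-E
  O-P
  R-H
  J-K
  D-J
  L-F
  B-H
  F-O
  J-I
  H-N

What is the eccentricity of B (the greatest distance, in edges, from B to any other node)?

Distances from B peak at 5, attained at D (I, K also at distance 5).
B – H – F – L – J – D

5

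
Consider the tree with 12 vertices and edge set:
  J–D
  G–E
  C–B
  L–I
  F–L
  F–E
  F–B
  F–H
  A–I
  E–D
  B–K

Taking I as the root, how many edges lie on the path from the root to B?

Climbing from B to the root: B → F → L → I. That's 3 steps.

3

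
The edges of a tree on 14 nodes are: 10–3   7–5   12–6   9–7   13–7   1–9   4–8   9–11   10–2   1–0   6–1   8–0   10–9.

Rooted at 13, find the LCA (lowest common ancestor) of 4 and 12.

1

Path 4→root: 4 8 0 1 9 7 13; path 12→root: 12 6 1 9 7 13.
First common node: 1.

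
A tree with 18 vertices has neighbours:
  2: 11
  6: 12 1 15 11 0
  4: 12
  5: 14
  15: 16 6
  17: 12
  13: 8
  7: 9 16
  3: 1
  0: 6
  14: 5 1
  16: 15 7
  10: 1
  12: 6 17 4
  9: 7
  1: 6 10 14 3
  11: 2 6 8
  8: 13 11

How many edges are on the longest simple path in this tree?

7

BFS from 5 reaches 9 last, at distance 7; BFS from 9 confirms no node is farther.
Path: 5-14-1-6-15-16-7-9.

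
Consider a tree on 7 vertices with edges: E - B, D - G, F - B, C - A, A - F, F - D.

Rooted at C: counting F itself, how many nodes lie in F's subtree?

5

The subtree rooted at F contains: F, D, B, G, E — 5 nodes.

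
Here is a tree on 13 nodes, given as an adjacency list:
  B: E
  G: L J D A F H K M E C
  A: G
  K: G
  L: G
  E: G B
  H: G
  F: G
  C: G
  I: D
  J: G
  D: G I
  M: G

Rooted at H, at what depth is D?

H–G–D — 2 edges.

2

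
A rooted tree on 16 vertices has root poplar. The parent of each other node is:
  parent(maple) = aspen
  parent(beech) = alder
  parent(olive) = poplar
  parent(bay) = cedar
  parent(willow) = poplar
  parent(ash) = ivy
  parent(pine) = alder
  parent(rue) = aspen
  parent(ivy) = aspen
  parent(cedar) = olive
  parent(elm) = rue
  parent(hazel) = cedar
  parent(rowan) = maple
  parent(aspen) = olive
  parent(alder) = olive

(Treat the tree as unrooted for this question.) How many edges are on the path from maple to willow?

Walking from maple: maple – aspen – olive – poplar – willow. Length 4.

4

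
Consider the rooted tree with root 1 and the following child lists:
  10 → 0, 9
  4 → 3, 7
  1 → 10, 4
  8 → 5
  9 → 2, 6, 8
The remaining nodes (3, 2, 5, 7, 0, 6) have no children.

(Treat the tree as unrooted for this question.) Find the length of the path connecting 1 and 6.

3

The path is 1 - 10 - 9 - 6, which has 3 edges.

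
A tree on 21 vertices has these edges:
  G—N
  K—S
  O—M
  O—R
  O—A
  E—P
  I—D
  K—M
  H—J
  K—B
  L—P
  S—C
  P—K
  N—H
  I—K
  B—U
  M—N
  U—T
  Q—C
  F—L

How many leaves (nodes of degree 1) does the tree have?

9

Exactly 9 nodes have a single neighbour: A, D, E, F, G, J, Q, R, T.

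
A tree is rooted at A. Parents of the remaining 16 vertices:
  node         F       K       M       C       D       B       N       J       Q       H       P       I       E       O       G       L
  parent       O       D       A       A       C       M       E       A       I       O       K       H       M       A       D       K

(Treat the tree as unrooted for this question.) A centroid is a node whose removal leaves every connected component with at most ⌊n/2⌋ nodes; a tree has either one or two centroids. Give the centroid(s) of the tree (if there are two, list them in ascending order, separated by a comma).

A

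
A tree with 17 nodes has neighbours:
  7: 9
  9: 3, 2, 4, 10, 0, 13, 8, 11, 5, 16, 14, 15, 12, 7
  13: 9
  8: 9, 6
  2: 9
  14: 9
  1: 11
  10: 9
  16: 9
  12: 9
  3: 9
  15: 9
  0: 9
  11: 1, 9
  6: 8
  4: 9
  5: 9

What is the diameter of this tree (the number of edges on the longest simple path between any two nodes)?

Starting from 6, a farthest node is 1 at distance 4.
One longest path: 6-8-9-11-1.
So the diameter is 4.

4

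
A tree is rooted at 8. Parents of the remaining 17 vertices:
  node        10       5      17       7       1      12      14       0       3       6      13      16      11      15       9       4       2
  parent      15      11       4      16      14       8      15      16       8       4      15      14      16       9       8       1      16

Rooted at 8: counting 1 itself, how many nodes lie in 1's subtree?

4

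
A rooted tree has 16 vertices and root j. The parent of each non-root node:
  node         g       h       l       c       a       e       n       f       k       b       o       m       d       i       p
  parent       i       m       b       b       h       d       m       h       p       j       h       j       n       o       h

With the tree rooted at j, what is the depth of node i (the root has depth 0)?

4

Climbing from i to the root: i → o → h → m → j. That's 4 steps.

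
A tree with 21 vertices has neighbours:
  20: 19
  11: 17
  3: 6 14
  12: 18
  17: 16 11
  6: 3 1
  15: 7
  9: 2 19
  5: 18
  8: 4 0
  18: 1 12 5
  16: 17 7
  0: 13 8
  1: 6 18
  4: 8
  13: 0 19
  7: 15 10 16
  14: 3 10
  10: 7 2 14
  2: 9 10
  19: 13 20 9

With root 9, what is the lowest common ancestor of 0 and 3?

Ancestors of 0 (toward the root): 0, 13, 19, 9.
Ancestors of 3: 3, 14, 10, 2, 9.
The deepest node appearing in both lists is 9.

9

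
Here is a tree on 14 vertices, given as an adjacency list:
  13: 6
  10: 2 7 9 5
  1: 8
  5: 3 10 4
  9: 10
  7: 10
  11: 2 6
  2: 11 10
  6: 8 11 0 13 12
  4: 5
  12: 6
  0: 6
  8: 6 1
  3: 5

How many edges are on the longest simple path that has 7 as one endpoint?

6

A farthest node from 7 is 1.
The path 7–10–2–11–6–8–1 has 6 edges.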